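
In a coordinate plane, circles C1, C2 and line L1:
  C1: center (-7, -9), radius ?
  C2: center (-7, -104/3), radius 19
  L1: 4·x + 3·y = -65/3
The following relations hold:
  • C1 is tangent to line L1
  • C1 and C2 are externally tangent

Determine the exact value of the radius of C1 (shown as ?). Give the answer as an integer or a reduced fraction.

20/3

1. [C1‖L1]  r_C1² − 400/9 = 0  ⇒  r_C1 = 20/3 (r>0 drops 1)
2. [ext C1·C2]  r_C1² + 38r_C1 − 2680/9 = 0  ⇒  r_C1 = 20/3 (r>0 drops 1)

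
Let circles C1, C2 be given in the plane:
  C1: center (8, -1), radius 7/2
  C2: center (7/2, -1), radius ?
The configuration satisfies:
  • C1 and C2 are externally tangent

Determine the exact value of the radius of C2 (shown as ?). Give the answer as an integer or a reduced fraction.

1. [ext C1·C2]  r_C2² + 7r_C2 − 8 = 0  ⇒  r_C2 = 1 (r>0 drops 1)

1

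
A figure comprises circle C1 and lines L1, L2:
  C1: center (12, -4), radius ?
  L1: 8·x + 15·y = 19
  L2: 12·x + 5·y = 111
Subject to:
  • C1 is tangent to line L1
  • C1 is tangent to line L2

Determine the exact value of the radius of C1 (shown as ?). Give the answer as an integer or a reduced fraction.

1. [C1‖L1]  r_C1² − 1 = 0  ⇒  r_C1 = 1 (r>0 drops 1)
2. [C1‖L2]  r_C1² − 1 = 0  ⇒  r_C1 = 1 (r>0 drops 1)

1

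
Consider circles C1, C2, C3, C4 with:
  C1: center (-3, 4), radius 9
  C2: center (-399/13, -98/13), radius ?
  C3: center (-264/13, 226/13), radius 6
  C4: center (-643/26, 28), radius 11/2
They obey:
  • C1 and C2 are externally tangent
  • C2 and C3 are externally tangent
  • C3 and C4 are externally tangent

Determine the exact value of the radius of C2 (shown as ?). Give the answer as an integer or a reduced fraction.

21

1. [ext C1·C2]  r_C2² + 18r_C2 − 819 = 0  ⇒  r_C2 = 21 (r>0 drops 1)
2. [ext C2·C3]  r_C2² + 12r_C2 − 693 = 0  ⇒  r_C2 = 21 (r>0 drops 1)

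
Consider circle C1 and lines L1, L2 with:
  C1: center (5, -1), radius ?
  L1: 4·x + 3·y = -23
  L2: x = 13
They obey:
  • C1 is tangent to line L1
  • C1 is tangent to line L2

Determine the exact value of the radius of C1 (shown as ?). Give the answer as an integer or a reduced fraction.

1. [C1‖L1]  r_C1² − 64 = 0  ⇒  r_C1 = 8 (r>0 drops 1)
2. [C1‖L2]  r_C1² − 64 = 0  ⇒  r_C1 = 8 (r>0 drops 1)

8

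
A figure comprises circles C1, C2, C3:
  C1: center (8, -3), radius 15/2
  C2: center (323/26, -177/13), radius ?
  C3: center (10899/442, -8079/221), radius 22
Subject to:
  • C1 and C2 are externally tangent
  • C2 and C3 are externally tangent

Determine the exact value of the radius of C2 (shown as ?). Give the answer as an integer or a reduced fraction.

1. [ext C1·C2]  r_C2² + 15r_C2 − 76 = 0  ⇒  r_C2 = 4 (r>0 drops 1)
2. [ext C2·C3]  r_C2² + 44r_C2 − 192 = 0  ⇒  r_C2 = 4 (r>0 drops 1)

4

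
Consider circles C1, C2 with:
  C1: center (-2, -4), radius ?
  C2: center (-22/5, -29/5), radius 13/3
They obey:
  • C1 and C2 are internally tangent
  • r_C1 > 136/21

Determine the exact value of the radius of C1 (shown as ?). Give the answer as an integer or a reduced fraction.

22/3

1. [int C1,C2]  r_C1² − (26/3)r_C1 + 88/9 = 0  ⇒  r_C1 = 4/3 or 22/3
2. given r_C1 > 136/21: keep 22/3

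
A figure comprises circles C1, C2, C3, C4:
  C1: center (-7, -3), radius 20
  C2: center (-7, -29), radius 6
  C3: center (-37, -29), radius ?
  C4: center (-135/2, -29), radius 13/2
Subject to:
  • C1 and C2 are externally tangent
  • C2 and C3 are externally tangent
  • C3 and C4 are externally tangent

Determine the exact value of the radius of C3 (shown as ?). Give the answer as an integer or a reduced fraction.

1. [ext C2·C3]  r_C3² + 12r_C3 − 864 = 0  ⇒  r_C3 = 24 (r>0 drops 1)
2. [ext C3·C4]  r_C3² + 13r_C3 − 888 = 0  ⇒  r_C3 = 24 (r>0 drops 1)

24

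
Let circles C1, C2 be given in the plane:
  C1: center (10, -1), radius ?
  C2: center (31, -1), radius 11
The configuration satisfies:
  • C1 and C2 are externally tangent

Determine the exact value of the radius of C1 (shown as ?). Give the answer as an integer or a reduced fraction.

1. [ext C1·C2]  r_C1² + 22r_C1 − 320 = 0  ⇒  r_C1 = 10 (r>0 drops 1)

10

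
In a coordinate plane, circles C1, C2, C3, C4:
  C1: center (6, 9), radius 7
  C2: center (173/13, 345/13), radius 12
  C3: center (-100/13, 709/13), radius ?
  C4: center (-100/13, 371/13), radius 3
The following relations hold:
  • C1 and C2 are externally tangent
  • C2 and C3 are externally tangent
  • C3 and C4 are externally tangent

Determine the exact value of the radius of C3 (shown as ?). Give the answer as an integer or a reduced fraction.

23

1. [ext C2·C3]  r_C3² + 24r_C3 − 1081 = 0  ⇒  r_C3 = 23 (r>0 drops 1)
2. [ext C3·C4]  r_C3² + 6r_C3 − 667 = 0  ⇒  r_C3 = 23 (r>0 drops 1)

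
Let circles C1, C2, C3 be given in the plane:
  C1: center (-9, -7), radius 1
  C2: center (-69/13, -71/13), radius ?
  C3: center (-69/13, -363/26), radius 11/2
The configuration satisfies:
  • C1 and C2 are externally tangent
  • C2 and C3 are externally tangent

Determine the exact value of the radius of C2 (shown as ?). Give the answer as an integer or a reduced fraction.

1. [ext C1·C2]  r_C2² + 2r_C2 − 15 = 0  ⇒  r_C2 = 3 (r>0 drops 1)
2. [ext C2·C3]  r_C2² + 11r_C2 − 42 = 0  ⇒  r_C2 = 3 (r>0 drops 1)

3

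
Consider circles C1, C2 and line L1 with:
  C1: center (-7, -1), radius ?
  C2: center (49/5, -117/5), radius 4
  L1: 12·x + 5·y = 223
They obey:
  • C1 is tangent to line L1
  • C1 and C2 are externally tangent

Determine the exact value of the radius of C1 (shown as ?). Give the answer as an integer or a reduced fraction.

1. [C1‖L1]  r_C1² − 576 = 0  ⇒  r_C1 = 24 (r>0 drops 1)
2. [ext C1·C2]  r_C1² + 8r_C1 − 768 = 0  ⇒  r_C1 = 24 (r>0 drops 1)

24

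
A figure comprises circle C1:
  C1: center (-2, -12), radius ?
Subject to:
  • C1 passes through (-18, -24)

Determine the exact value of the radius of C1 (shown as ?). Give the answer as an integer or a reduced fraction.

20

1. [C1∋P]  r_C1² − 400 = 0  ⇒  r_C1 = 20 (r>0 drops 1)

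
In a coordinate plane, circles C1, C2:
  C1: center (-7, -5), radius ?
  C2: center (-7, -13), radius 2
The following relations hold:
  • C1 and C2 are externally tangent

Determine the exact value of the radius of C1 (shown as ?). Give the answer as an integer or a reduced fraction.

6

1. [ext C1·C2]  r_C1² + 4r_C1 − 60 = 0  ⇒  r_C1 = 6 (r>0 drops 1)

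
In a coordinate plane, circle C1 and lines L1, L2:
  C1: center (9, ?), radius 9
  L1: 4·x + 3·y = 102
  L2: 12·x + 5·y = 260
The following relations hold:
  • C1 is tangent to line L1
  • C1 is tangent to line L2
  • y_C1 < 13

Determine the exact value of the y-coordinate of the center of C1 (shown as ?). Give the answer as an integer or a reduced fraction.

1. [C1‖L1]  y_C1² − 44y_C1 + 259 = 0  ⇒  y_C1 = 7 or 37
2. [C1‖L2]  y_C1² − (304/5)y_C1 + 1883/5 = 0  ⇒  y_C1 = 7 or 269/5

7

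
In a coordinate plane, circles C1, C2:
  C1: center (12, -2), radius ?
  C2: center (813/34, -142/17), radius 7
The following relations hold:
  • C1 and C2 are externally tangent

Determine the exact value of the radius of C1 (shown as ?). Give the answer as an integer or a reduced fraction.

13/2

1. [ext C1·C2]  r_C1² + 14r_C1 − 533/4 = 0  ⇒  r_C1 = 13/2 (r>0 drops 1)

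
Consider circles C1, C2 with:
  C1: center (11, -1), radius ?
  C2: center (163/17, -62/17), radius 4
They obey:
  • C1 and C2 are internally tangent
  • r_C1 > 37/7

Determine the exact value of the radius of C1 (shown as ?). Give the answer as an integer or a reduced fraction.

7

1. [int C1,C2]  r_C1² − 8r_C1 + 7 = 0  ⇒  r_C1 = 1 or 7
2. given r_C1 > 37/7: keep 7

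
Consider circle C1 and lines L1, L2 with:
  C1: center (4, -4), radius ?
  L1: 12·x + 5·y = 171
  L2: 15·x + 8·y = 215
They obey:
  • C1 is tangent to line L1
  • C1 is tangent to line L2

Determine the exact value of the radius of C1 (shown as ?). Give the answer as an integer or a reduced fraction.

1. [C1‖L1]  r_C1² − 121 = 0  ⇒  r_C1 = 11 (r>0 drops 1)
2. [C1‖L2]  r_C1² − 121 = 0  ⇒  r_C1 = 11 (r>0 drops 1)

11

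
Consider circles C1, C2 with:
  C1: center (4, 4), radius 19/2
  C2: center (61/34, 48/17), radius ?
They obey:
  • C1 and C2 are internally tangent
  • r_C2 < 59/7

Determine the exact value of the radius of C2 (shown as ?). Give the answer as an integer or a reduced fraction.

7

1. [int C1,C2]  r_C2² − 19r_C2 + 84 = 0  ⇒  r_C2 = 7 or 12
2. given r_C2 < 59/7: keep 7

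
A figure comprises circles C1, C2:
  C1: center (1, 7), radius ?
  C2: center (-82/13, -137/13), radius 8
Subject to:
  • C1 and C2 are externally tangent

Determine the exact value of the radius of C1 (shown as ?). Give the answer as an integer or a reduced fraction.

1. [ext C1·C2]  r_C1² + 16r_C1 − 297 = 0  ⇒  r_C1 = 11 (r>0 drops 1)

11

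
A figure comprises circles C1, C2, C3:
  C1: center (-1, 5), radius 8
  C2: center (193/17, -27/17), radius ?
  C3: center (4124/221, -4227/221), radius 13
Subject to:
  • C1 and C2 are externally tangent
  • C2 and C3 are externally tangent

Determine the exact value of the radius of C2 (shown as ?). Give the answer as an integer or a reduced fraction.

1. [ext C1·C2]  r_C2² + 16r_C2 − 132 = 0  ⇒  r_C2 = 6 (r>0 drops 1)
2. [ext C2·C3]  r_C2² + 26r_C2 − 192 = 0  ⇒  r_C2 = 6 (r>0 drops 1)

6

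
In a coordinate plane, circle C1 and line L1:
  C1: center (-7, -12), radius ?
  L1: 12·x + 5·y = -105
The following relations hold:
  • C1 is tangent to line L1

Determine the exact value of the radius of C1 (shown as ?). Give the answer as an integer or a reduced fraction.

1. [C1‖L1]  r_C1² − 9 = 0  ⇒  r_C1 = 3 (r>0 drops 1)

3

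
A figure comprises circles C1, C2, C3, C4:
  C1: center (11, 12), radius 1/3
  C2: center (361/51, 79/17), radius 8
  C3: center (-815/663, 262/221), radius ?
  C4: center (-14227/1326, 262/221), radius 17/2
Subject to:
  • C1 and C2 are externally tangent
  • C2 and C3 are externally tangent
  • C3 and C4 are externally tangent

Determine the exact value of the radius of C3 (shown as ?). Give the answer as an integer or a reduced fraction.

1

1. [ext C2·C3]  r_C3² + 16r_C3 − 17 = 0  ⇒  r_C3 = 1 (r>0 drops 1)
2. [ext C3·C4]  r_C3² + 17r_C3 − 18 = 0  ⇒  r_C3 = 1 (r>0 drops 1)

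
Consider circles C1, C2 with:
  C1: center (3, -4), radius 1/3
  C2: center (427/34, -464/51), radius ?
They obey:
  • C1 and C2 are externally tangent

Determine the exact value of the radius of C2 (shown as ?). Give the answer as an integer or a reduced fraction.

21/2

1. [ext C1·C2]  r_C2² + (2/3)r_C2 − 469/4 = 0  ⇒  r_C2 = 21/2 (r>0 drops 1)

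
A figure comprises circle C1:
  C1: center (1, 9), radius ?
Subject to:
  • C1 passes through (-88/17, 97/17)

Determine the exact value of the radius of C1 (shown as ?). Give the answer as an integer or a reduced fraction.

1. [C1∋P]  r_C1² − 49 = 0  ⇒  r_C1 = 7 (r>0 drops 1)

7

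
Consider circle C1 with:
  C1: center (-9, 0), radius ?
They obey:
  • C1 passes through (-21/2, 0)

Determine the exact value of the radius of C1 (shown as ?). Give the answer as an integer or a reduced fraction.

3/2

1. [C1∋P]  r_C1² − 9/4 = 0  ⇒  r_C1 = 3/2 (r>0 drops 1)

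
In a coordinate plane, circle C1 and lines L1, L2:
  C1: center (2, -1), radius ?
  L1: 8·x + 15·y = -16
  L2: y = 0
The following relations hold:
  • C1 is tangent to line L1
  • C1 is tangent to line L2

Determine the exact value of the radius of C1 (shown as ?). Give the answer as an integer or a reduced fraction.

1. [C1‖L1]  r_C1² − 1 = 0  ⇒  r_C1 = 1 (r>0 drops 1)
2. [C1‖L2]  r_C1² − 1 = 0  ⇒  r_C1 = 1 (r>0 drops 1)

1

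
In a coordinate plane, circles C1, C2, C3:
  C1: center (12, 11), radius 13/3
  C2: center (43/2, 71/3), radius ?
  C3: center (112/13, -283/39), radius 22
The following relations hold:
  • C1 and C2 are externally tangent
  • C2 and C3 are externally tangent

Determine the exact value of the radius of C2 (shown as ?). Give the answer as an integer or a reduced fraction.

1. [ext C1·C2]  r_C2² + (26/3)r_C2 − 2783/12 = 0  ⇒  r_C2 = 23/2 (r>0 drops 1)
2. [ext C2·C3]  r_C2² + 44r_C2 − 2553/4 = 0  ⇒  r_C2 = 23/2 (r>0 drops 1)

23/2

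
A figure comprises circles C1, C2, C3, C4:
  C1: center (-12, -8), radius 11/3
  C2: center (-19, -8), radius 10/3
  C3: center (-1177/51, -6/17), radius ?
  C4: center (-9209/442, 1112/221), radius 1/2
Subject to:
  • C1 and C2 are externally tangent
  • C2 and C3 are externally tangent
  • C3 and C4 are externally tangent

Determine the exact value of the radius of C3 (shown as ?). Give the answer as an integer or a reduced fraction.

16/3

1. [ext C2·C3]  r_C3² + (20/3)r_C3 − 64 = 0  ⇒  r_C3 = 16/3 (r>0 drops 1)
2. [ext C3·C4]  r_C3² + 1r_C3 − 304/9 = 0  ⇒  r_C3 = 16/3 (r>0 drops 1)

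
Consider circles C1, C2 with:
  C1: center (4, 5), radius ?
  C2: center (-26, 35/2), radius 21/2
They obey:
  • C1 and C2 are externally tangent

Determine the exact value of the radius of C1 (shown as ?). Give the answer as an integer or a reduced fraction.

22

1. [ext C1·C2]  r_C1² + 21r_C1 − 946 = 0  ⇒  r_C1 = 22 (r>0 drops 1)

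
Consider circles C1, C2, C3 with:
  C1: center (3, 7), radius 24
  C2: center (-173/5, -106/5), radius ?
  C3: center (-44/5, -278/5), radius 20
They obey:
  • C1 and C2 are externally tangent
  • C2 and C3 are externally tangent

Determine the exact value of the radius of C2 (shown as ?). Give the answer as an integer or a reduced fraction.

1. [ext C1·C2]  r_C2² + 48r_C2 − 1633 = 0  ⇒  r_C2 = 23 (r>0 drops 1)
2. [ext C2·C3]  r_C2² + 40r_C2 − 1449 = 0  ⇒  r_C2 = 23 (r>0 drops 1)

23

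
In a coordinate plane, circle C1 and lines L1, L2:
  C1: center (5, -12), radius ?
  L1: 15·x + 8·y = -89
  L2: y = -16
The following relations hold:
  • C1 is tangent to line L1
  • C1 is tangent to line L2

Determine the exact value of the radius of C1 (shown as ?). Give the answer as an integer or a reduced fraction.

4

1. [C1‖L1]  r_C1² − 16 = 0  ⇒  r_C1 = 4 (r>0 drops 1)
2. [C1‖L2]  r_C1² − 16 = 0  ⇒  r_C1 = 4 (r>0 drops 1)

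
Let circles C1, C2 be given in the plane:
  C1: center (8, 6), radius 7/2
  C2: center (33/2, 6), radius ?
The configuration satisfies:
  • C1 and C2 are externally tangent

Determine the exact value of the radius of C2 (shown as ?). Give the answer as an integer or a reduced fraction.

5

1. [ext C1·C2]  r_C2² + 7r_C2 − 60 = 0  ⇒  r_C2 = 5 (r>0 drops 1)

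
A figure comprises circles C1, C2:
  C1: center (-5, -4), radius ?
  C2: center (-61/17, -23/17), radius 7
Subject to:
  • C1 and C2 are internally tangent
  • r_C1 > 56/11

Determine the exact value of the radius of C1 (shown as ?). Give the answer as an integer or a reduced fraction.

10

1. [int C1,C2]  r_C1² − 14r_C1 + 40 = 0  ⇒  r_C1 = 4 or 10
2. given r_C1 > 56/11: keep 10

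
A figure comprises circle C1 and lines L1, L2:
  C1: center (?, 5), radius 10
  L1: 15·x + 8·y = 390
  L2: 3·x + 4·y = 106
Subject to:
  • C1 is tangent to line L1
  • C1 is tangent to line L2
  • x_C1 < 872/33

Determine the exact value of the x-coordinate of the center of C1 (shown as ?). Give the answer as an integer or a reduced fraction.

12

1. [C1‖L1]  x_C1² − (140/3)x_C1 + 416 = 0  ⇒  x_C1 = 12 or 104/3
2. [C1‖L2]  x_C1² − (172/3)x_C1 + 544 = 0  ⇒  x_C1 = 12 or 136/3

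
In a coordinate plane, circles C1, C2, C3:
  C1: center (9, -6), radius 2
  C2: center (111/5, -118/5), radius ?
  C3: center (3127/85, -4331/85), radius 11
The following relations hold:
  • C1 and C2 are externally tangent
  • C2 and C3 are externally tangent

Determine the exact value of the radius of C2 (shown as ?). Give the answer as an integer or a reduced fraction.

20

1. [ext C1·C2]  r_C2² + 4r_C2 − 480 = 0  ⇒  r_C2 = 20 (r>0 drops 1)
2. [ext C2·C3]  r_C2² + 22r_C2 − 840 = 0  ⇒  r_C2 = 20 (r>0 drops 1)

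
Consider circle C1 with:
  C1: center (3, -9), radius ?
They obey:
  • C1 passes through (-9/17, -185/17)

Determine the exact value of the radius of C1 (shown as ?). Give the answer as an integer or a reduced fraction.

4

1. [C1∋P]  r_C1² − 16 = 0  ⇒  r_C1 = 4 (r>0 drops 1)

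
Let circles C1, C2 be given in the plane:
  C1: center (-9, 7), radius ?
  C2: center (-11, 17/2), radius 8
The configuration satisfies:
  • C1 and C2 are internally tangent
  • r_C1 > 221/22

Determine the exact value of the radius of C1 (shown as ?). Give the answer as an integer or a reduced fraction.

21/2

1. [int C1,C2]  r_C1² − 16r_C1 + 231/4 = 0  ⇒  r_C1 = 11/2 or 21/2
2. given r_C1 > 221/22: keep 21/2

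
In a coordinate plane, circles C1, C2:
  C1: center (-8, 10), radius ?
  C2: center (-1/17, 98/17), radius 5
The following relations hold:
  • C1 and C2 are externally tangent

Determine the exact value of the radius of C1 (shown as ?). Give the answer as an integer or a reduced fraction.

4

1. [ext C1·C2]  r_C1² + 10r_C1 − 56 = 0  ⇒  r_C1 = 4 (r>0 drops 1)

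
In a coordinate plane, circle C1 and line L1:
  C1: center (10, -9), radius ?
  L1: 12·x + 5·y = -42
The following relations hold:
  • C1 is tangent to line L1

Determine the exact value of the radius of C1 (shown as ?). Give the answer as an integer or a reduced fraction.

9

1. [C1‖L1]  r_C1² − 81 = 0  ⇒  r_C1 = 9 (r>0 drops 1)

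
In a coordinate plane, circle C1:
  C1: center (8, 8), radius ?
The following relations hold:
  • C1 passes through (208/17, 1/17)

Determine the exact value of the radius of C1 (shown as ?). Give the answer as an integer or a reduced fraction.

1. [C1∋P]  r_C1² − 81 = 0  ⇒  r_C1 = 9 (r>0 drops 1)

9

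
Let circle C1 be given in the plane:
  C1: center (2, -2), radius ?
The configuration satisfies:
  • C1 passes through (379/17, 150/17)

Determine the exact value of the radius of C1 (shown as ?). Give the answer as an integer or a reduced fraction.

23

1. [C1∋P]  r_C1² − 529 = 0  ⇒  r_C1 = 23 (r>0 drops 1)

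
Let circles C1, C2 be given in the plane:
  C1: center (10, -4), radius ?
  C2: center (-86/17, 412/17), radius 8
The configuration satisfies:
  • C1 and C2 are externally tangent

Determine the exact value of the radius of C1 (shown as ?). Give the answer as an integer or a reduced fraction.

1. [ext C1·C2]  r_C1² + 16r_C1 − 960 = 0  ⇒  r_C1 = 24 (r>0 drops 1)

24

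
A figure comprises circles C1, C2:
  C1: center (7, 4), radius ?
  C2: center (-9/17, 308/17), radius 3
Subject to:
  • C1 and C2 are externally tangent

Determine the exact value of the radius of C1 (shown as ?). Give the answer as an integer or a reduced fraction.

13

1. [ext C1·C2]  r_C1² + 6r_C1 − 247 = 0  ⇒  r_C1 = 13 (r>0 drops 1)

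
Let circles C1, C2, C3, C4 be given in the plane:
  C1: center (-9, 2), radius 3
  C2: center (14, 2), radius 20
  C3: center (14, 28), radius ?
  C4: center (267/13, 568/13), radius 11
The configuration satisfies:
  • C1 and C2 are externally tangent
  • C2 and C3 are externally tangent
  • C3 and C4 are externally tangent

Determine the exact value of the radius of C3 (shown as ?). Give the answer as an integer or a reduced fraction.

1. [ext C2·C3]  r_C3² + 40r_C3 − 276 = 0  ⇒  r_C3 = 6 (r>0 drops 1)
2. [ext C3·C4]  r_C3² + 22r_C3 − 168 = 0  ⇒  r_C3 = 6 (r>0 drops 1)

6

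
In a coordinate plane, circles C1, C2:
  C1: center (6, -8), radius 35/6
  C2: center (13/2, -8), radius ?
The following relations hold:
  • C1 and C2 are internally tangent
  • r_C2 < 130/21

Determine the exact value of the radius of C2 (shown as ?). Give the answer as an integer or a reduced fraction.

1. [int C1,C2]  r_C2² − (35/3)r_C2 + 304/9 = 0  ⇒  r_C2 = 16/3 or 19/3
2. given r_C2 < 130/21: keep 16/3

16/3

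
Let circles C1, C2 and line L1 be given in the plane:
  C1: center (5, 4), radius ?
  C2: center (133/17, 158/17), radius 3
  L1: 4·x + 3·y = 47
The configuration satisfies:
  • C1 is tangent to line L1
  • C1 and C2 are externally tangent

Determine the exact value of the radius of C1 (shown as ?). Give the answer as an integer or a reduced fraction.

1. [C1‖L1]  r_C1² − 9 = 0  ⇒  r_C1 = 3 (r>0 drops 1)
2. [ext C1·C2]  r_C1² + 6r_C1 − 27 = 0  ⇒  r_C1 = 3 (r>0 drops 1)

3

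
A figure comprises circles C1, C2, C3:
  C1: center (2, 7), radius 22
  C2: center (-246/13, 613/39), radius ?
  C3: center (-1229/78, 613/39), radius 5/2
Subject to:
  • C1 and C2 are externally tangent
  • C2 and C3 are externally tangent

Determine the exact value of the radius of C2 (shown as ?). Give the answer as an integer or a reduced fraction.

2/3

1. [ext C1·C2]  r_C2² + 44r_C2 − 268/9 = 0  ⇒  r_C2 = 2/3 (r>0 drops 1)
2. [ext C2·C3]  r_C2² + 5r_C2 − 34/9 = 0  ⇒  r_C2 = 2/3 (r>0 drops 1)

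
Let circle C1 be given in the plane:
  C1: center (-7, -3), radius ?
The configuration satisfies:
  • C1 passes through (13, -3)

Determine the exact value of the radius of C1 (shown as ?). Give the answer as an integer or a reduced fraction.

1. [C1∋P]  r_C1² − 400 = 0  ⇒  r_C1 = 20 (r>0 drops 1)

20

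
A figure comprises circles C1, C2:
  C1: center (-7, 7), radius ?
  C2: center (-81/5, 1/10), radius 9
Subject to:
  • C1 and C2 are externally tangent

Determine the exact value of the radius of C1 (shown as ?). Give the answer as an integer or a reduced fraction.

5/2

1. [ext C1·C2]  r_C1² + 18r_C1 − 205/4 = 0  ⇒  r_C1 = 5/2 (r>0 drops 1)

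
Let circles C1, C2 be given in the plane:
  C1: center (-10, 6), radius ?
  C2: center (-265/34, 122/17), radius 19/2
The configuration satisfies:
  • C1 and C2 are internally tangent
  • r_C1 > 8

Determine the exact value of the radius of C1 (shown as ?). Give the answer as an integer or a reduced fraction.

1. [int C1,C2]  r_C1² − 19r_C1 + 84 = 0  ⇒  r_C1 = 7 or 12
2. given r_C1 > 8: keep 12

12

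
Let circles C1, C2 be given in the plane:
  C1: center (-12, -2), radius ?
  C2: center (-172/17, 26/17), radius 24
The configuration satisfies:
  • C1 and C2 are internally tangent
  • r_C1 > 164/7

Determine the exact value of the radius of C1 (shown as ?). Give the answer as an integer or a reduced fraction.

1. [int C1,C2]  r_C1² − 48r_C1 + 560 = 0  ⇒  r_C1 = 20 or 28
2. given r_C1 > 164/7: keep 28

28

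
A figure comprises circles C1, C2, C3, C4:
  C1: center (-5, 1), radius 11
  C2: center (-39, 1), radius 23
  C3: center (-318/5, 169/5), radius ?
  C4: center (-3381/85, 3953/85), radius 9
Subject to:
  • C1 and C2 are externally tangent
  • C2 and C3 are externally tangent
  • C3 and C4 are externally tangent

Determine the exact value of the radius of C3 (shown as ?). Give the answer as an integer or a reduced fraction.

1. [ext C2·C3]  r_C3² + 46r_C3 − 1152 = 0  ⇒  r_C3 = 18 (r>0 drops 1)
2. [ext C3·C4]  r_C3² + 18r_C3 − 648 = 0  ⇒  r_C3 = 18 (r>0 drops 1)

18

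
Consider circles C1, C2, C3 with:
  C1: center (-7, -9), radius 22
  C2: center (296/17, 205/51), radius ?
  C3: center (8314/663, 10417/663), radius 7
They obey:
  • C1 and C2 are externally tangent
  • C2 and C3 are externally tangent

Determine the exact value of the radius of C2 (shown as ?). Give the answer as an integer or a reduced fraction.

1. [ext C1·C2]  r_C2² + 44r_C2 − 2533/9 = 0  ⇒  r_C2 = 17/3 (r>0 drops 1)
2. [ext C2·C3]  r_C2² + 14r_C2 − 1003/9 = 0  ⇒  r_C2 = 17/3 (r>0 drops 1)

17/3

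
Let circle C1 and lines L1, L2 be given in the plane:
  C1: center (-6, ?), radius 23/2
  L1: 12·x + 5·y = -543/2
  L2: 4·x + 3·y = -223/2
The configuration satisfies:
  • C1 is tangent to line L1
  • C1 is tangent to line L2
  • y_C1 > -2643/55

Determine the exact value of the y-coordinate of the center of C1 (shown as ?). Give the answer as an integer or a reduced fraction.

1. [C1‖L1]  y_C1² + (399/5)y_C1 + 698 = 0  ⇒  y_C1 = -349/5 or -10
2. [C1‖L2]  y_C1² + (175/3)y_C1 + 1450/3 = 0  ⇒  y_C1 = -145/3 or -10

-10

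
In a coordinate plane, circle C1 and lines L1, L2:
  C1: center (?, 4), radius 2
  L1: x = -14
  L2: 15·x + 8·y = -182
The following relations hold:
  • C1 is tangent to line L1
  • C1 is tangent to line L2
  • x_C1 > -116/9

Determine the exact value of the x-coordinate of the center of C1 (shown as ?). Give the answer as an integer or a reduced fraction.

1. [C1‖L1]  x_C1² + 28x_C1 + 192 = 0  ⇒  x_C1 = -16 or -12
2. [C1‖L2]  x_C1² + (428/15)x_C1 + 992/5 = 0  ⇒  x_C1 = -248/15 or -12

-12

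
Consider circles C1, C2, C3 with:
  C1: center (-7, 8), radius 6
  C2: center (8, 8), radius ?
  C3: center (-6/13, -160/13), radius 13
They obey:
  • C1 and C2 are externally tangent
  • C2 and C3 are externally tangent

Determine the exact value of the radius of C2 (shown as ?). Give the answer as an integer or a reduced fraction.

1. [ext C1·C2]  r_C2² + 12r_C2 − 189 = 0  ⇒  r_C2 = 9 (r>0 drops 1)
2. [ext C2·C3]  r_C2² + 26r_C2 − 315 = 0  ⇒  r_C2 = 9 (r>0 drops 1)

9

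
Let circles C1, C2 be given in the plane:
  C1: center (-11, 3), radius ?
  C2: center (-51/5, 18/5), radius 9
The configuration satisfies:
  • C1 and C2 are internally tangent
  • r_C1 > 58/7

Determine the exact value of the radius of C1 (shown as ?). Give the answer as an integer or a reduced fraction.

10

1. [int C1,C2]  r_C1² − 18r_C1 + 80 = 0  ⇒  r_C1 = 8 or 10
2. given r_C1 > 58/7: keep 10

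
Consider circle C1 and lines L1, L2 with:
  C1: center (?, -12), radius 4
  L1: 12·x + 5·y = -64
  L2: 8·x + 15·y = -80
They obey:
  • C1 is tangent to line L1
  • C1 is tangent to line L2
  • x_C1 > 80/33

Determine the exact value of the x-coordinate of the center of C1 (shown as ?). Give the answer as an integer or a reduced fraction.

1. [C1‖L1]  x_C1² + (2/3)x_C1 − 56/3 = 0  ⇒  x_C1 = -14/3 or 4
2. [C1‖L2]  x_C1² − 25x_C1 + 84 = 0  ⇒  x_C1 = 4 or 21

4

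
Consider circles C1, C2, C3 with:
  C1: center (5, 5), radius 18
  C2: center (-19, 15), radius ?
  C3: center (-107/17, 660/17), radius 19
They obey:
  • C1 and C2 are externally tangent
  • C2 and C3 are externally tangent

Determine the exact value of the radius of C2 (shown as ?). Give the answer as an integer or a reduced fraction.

1. [ext C1·C2]  r_C2² + 36r_C2 − 352 = 0  ⇒  r_C2 = 8 (r>0 drops 1)
2. [ext C2·C3]  r_C2² + 38r_C2 − 368 = 0  ⇒  r_C2 = 8 (r>0 drops 1)

8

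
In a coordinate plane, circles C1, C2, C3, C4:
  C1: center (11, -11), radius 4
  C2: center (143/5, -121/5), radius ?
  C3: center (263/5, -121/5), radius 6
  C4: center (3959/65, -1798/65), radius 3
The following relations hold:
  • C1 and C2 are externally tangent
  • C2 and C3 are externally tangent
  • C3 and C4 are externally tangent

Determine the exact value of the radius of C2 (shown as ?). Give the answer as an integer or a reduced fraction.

1. [ext C1·C2]  r_C2² + 8r_C2 − 468 = 0  ⇒  r_C2 = 18 (r>0 drops 1)
2. [ext C2·C3]  r_C2² + 12r_C2 − 540 = 0  ⇒  r_C2 = 18 (r>0 drops 1)

18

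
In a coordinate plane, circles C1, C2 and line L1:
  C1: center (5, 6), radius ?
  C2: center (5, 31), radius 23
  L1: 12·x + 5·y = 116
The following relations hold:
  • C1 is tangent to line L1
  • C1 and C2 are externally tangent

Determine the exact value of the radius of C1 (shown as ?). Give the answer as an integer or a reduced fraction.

1. [C1‖L1]  r_C1² − 4 = 0  ⇒  r_C1 = 2 (r>0 drops 1)
2. [ext C1·C2]  r_C1² + 46r_C1 − 96 = 0  ⇒  r_C1 = 2 (r>0 drops 1)

2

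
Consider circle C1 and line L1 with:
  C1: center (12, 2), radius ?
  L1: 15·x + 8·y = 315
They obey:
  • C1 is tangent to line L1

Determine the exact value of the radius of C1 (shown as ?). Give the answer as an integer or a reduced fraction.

7

1. [C1‖L1]  r_C1² − 49 = 0  ⇒  r_C1 = 7 (r>0 drops 1)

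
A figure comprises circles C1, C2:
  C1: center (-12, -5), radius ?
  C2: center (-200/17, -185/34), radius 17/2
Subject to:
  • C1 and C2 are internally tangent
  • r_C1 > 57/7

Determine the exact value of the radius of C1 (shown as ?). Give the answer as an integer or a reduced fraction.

1. [int C1,C2]  r_C1² − 17r_C1 + 72 = 0  ⇒  r_C1 = 8 or 9
2. given r_C1 > 57/7: keep 9

9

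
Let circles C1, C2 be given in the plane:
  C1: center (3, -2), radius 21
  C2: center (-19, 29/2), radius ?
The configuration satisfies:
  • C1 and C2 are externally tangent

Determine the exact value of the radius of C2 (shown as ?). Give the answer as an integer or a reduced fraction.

1. [ext C1·C2]  r_C2² + 42r_C2 − 1261/4 = 0  ⇒  r_C2 = 13/2 (r>0 drops 1)

13/2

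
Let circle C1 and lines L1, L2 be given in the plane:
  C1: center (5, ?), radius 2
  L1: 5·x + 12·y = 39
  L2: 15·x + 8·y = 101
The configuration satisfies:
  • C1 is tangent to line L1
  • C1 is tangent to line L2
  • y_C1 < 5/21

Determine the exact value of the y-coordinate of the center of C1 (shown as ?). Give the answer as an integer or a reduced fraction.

1. [C1‖L1]  y_C1² − (7/3)y_C1 − 10/3 = 0  ⇒  y_C1 = -1 or 10/3
2. [C1‖L2]  y_C1² − (13/2)y_C1 − 15/2 = 0  ⇒  y_C1 = -1 or 15/2

-1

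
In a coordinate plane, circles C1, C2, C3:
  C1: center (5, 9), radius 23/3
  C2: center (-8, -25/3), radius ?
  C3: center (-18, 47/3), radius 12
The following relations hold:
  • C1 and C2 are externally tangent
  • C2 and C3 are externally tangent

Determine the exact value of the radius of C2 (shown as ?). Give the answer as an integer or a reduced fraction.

14

1. [ext C1·C2]  r_C2² + (46/3)r_C2 − 1232/3 = 0  ⇒  r_C2 = 14 (r>0 drops 1)
2. [ext C2·C3]  r_C2² + 24r_C2 − 532 = 0  ⇒  r_C2 = 14 (r>0 drops 1)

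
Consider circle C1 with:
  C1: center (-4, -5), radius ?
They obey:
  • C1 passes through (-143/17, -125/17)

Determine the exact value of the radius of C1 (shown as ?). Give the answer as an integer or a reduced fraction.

5

1. [C1∋P]  r_C1² − 25 = 0  ⇒  r_C1 = 5 (r>0 drops 1)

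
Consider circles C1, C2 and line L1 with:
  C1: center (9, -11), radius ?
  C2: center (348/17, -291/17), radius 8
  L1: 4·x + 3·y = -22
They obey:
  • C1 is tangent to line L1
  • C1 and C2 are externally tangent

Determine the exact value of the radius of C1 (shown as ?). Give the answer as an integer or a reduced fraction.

1. [C1‖L1]  r_C1² − 25 = 0  ⇒  r_C1 = 5 (r>0 drops 1)
2. [ext C1·C2]  r_C1² + 16r_C1 − 105 = 0  ⇒  r_C1 = 5 (r>0 drops 1)

5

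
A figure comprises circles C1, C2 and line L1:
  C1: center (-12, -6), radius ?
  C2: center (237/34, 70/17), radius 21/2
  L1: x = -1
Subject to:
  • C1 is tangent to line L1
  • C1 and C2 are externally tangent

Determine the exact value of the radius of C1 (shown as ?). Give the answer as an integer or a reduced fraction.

11

1. [C1‖L1]  r_C1² − 121 = 0  ⇒  r_C1 = 11 (r>0 drops 1)
2. [ext C1·C2]  r_C1² + 21r_C1 − 352 = 0  ⇒  r_C1 = 11 (r>0 drops 1)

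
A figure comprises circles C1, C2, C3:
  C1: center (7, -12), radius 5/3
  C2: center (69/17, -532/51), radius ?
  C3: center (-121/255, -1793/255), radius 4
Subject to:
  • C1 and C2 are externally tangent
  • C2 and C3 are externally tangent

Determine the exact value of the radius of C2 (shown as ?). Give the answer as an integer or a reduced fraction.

1. [ext C1·C2]  r_C2² + (10/3)r_C2 − 25/3 = 0  ⇒  r_C2 = 5/3 (r>0 drops 1)
2. [ext C2·C3]  r_C2² + 8r_C2 − 145/9 = 0  ⇒  r_C2 = 5/3 (r>0 drops 1)

5/3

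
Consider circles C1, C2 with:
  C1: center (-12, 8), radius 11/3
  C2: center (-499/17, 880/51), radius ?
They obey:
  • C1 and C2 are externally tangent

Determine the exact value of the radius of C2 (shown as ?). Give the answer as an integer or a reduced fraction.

16

1. [ext C1·C2]  r_C2² + (22/3)r_C2 − 1120/3 = 0  ⇒  r_C2 = 16 (r>0 drops 1)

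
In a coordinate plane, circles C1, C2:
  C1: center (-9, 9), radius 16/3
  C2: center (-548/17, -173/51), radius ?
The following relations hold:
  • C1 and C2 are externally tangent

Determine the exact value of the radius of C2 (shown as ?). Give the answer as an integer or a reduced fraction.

21

1. [ext C1·C2]  r_C2² + (32/3)r_C2 − 665 = 0  ⇒  r_C2 = 21 (r>0 drops 1)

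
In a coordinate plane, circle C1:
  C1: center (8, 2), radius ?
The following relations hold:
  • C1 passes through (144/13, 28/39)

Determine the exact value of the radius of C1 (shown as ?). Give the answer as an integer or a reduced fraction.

10/3

1. [C1∋P]  r_C1² − 100/9 = 0  ⇒  r_C1 = 10/3 (r>0 drops 1)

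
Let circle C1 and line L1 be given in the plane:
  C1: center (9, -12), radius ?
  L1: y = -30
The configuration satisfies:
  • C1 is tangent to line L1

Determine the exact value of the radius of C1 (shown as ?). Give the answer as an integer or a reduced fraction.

18

1. [C1‖L1]  r_C1² − 324 = 0  ⇒  r_C1 = 18 (r>0 drops 1)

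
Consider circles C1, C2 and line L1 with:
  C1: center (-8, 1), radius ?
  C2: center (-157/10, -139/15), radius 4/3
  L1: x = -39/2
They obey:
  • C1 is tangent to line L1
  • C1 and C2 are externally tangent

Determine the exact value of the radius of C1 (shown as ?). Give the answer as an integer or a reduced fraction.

23/2

1. [C1‖L1]  r_C1² − 529/4 = 0  ⇒  r_C1 = 23/2 (r>0 drops 1)
2. [ext C1·C2]  r_C1² + (8/3)r_C1 − 1955/12 = 0  ⇒  r_C1 = 23/2 (r>0 drops 1)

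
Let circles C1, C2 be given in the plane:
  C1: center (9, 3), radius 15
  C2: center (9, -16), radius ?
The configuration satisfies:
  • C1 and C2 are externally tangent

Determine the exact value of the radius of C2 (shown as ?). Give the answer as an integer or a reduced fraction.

1. [ext C1·C2]  r_C2² + 30r_C2 − 136 = 0  ⇒  r_C2 = 4 (r>0 drops 1)

4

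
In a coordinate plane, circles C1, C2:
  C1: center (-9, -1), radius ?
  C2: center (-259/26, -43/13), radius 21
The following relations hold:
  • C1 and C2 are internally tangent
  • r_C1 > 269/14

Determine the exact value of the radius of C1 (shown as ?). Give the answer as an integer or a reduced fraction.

1. [int C1,C2]  r_C1² − 42r_C1 + 1739/4 = 0  ⇒  r_C1 = 37/2 or 47/2
2. given r_C1 > 269/14: keep 47/2

47/2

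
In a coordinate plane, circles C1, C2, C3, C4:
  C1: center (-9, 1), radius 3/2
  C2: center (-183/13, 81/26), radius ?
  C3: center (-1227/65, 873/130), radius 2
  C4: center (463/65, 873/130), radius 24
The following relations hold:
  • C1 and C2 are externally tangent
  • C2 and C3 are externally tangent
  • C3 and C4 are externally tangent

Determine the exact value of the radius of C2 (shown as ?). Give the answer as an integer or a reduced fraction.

4

1. [ext C1·C2]  r_C2² + 3r_C2 − 28 = 0  ⇒  r_C2 = 4 (r>0 drops 1)
2. [ext C2·C3]  r_C2² + 4r_C2 − 32 = 0  ⇒  r_C2 = 4 (r>0 drops 1)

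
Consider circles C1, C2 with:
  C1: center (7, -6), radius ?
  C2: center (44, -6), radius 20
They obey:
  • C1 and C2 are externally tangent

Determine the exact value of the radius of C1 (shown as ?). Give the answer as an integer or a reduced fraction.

17

1. [ext C1·C2]  r_C1² + 40r_C1 − 969 = 0  ⇒  r_C1 = 17 (r>0 drops 1)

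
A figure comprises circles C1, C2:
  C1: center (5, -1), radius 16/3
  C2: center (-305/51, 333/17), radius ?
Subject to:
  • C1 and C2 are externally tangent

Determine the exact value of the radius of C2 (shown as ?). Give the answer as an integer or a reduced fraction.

1. [ext C1·C2]  r_C2² + (32/3)r_C2 − 516 = 0  ⇒  r_C2 = 18 (r>0 drops 1)

18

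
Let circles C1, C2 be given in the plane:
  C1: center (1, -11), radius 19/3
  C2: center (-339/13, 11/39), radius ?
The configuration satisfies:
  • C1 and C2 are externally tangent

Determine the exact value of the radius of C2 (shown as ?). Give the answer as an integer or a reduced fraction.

23

1. [ext C1·C2]  r_C2² + (38/3)r_C2 − 2461/3 = 0  ⇒  r_C2 = 23 (r>0 drops 1)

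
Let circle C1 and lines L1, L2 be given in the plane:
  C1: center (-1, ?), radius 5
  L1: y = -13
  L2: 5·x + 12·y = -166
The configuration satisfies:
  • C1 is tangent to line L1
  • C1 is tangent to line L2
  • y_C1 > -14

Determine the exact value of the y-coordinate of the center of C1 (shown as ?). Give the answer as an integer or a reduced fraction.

1. [C1‖L1]  y_C1² + 26y_C1 + 144 = 0  ⇒  y_C1 = -18 or -8
2. [C1‖L2]  y_C1² + (161/6)y_C1 + 452/3 = 0  ⇒  y_C1 = -113/6 or -8

-8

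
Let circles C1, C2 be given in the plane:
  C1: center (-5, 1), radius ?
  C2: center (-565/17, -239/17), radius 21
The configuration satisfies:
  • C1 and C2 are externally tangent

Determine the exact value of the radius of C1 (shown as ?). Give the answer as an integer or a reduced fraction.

11

1. [ext C1·C2]  r_C1² + 42r_C1 − 583 = 0  ⇒  r_C1 = 11 (r>0 drops 1)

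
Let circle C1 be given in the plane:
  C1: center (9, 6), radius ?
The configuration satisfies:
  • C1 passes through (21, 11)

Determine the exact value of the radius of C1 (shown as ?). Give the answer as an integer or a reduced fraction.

1. [C1∋P]  r_C1² − 169 = 0  ⇒  r_C1 = 13 (r>0 drops 1)

13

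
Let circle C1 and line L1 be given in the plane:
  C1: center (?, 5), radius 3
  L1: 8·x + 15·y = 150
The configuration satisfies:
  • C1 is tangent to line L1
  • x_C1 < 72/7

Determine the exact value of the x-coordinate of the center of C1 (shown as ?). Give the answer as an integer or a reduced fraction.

3

1. [C1‖L1]  x_C1² − (75/4)x_C1 + 189/4 = 0  ⇒  x_C1 = 3 or 63/4
2. given x_C1 < 72/7: keep 3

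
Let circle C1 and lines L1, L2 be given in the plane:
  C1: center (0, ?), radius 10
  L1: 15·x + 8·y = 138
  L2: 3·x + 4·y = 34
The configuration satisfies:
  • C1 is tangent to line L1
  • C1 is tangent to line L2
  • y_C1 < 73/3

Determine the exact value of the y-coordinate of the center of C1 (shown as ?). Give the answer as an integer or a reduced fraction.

-4

1. [C1‖L1]  y_C1² − (69/2)y_C1 − 154 = 0  ⇒  y_C1 = -4 or 77/2
2. [C1‖L2]  y_C1² − 17y_C1 − 84 = 0  ⇒  y_C1 = -4 or 21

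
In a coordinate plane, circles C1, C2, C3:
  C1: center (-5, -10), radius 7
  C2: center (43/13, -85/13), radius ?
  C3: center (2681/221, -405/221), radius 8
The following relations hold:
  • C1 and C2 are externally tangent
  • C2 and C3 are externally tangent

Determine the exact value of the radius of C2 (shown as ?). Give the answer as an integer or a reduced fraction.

2

1. [ext C1·C2]  r_C2² + 14r_C2 − 32 = 0  ⇒  r_C2 = 2 (r>0 drops 1)
2. [ext C2·C3]  r_C2² + 16r_C2 − 36 = 0  ⇒  r_C2 = 2 (r>0 drops 1)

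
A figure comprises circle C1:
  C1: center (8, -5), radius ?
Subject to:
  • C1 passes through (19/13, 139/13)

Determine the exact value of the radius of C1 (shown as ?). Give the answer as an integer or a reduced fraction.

17

1. [C1∋P]  r_C1² − 289 = 0  ⇒  r_C1 = 17 (r>0 drops 1)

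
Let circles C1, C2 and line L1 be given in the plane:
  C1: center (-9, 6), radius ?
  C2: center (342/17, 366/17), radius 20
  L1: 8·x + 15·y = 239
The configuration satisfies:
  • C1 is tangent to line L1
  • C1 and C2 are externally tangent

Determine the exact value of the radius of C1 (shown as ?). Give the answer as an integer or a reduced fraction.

13

1. [C1‖L1]  r_C1² − 169 = 0  ⇒  r_C1 = 13 (r>0 drops 1)
2. [ext C1·C2]  r_C1² + 40r_C1 − 689 = 0  ⇒  r_C1 = 13 (r>0 drops 1)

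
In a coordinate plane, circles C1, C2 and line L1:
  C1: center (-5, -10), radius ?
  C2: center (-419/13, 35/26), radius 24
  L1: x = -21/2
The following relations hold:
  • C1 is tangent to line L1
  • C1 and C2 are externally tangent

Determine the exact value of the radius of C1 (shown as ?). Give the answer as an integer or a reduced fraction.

1. [C1‖L1]  r_C1² − 121/4 = 0  ⇒  r_C1 = 11/2 (r>0 drops 1)
2. [ext C1·C2]  r_C1² + 48r_C1 − 1177/4 = 0  ⇒  r_C1 = 11/2 (r>0 drops 1)

11/2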